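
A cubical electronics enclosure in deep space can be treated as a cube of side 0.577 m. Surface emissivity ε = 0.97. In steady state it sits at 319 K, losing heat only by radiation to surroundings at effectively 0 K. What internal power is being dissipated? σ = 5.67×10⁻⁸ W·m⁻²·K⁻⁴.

P ≈ 1140 W

Steady state: P = εσA T⁴.
A = 6L² = 1.998 m²; T⁴ = (319)⁴ = 1.036×10¹⁰ K⁴.
P = 0.97 × 5.67×10⁻⁸ × 1.998 × 1.036×10¹⁰.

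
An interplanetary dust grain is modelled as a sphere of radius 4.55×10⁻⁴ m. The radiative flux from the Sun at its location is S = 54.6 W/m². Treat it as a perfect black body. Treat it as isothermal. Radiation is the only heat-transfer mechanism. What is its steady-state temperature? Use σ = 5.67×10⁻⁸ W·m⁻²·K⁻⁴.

At equilibrium, absorbed power = emitted power.
Absorbing cross-section = πr² = 6.504×10⁻⁷ m²; emitting surface = 4πr² = 2.602×10⁻⁶ m² (ratio 4).
S·A_cross = εσ·A_surf·T⁴  ⇒  T⁴ = S/(4σ).
T⁴ = 1.00·54.6/(4·5.67×10⁻⁸) = 2.407×10⁸ K⁴.
T = (2.407×10⁸)^(1/4).

T ≈ 125 K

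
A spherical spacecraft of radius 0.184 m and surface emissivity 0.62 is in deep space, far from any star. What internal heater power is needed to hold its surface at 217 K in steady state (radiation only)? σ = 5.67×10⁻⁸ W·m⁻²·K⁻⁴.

P ≈ 33.2 W

P = εσ·4πr²·T⁴.
4πr² = 0.4254 m²; T⁴ = 2.217×10⁹ K⁴.
P = 0.62·5.67×10⁻⁸·0.4254·2.217×10⁹.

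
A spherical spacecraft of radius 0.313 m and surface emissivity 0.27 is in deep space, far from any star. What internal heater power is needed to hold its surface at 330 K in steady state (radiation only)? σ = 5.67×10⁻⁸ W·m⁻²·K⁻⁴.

P = εσ·4πr²·T⁴.
4πr² = 1.231 m²; T⁴ = 1.186×10¹⁰ K⁴.
P = 0.27·5.67×10⁻⁸·1.231·1.186×10¹⁰.

P ≈ 224 W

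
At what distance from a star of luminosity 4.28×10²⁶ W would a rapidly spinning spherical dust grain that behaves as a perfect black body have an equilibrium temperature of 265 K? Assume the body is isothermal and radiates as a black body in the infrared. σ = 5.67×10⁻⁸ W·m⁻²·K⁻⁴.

d ≈ 1.75×10¹¹ m

For an isothermal black-emitting sphere, (1−a)S·πr² = σ·4πr²·T⁴ ⇒ S = 4σT⁴/(1−a).
S = 4·5.67×10⁻⁸·(265)⁴/1.00 = 1118 W/m².
Flux falls as S = L/(4πd²), so d = √(L/(4πS)) = √(4.28×10²⁶/(4π·1118)).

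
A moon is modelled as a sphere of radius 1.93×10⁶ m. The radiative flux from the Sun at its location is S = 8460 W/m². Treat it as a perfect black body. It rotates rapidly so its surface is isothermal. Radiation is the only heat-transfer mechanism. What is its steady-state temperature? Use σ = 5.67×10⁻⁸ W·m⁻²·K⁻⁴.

At equilibrium, absorbed power = emitted power.
Absorbing cross-section = πr² = 1.170×10¹³ m²; emitting surface = 4πr² = 4.681×10¹³ m² (ratio 4).
S·A_cross = εσ·A_surf·T⁴  ⇒  T⁴ = S/(4σ).
T⁴ = 1.00·8460/(4·5.67×10⁻⁸) = 3.730×10¹⁰ K⁴.
T = (3.730×10¹⁰)^(1/4).

T ≈ 439 K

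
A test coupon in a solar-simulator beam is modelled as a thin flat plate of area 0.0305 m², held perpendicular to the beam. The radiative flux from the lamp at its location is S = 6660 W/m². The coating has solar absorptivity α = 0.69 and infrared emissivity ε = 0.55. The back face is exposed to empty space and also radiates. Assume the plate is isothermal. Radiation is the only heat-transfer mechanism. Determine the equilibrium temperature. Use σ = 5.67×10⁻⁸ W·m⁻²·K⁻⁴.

T ≈ 521 K

At equilibrium, absorbed power = emitted power.
Absorbing cross-section = A = 0.03050 m²; emitting surface = 2A = 0.06100 m² (ratio 2).
αS·A_cross = εσ·A_surf·T⁴  ⇒  T⁴ = αS/(ε·2σ).
T⁴ = 0.690·6660/(0.55·2·5.67×10⁻⁸) = 7.368×10¹⁰ K⁴.
T = (7.368×10¹⁰)^(1/4).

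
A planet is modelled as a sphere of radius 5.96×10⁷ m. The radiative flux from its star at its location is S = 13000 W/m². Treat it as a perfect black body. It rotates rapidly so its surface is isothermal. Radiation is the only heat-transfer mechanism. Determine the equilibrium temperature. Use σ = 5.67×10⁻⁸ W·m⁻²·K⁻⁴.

T ≈ 489 K

At equilibrium, absorbed power = emitted power.
Absorbing cross-section = πr² = 1.116×10¹⁶ m²; emitting surface = 4πr² = 4.464×10¹⁶ m² (ratio 4).
S·A_cross = εσ·A_surf·T⁴  ⇒  T⁴ = S/(4σ).
T⁴ = 1.00·13000/(4·5.67×10⁻⁸) = 5.732×10¹⁰ K⁴.
T = (5.732×10¹⁰)^(1/4).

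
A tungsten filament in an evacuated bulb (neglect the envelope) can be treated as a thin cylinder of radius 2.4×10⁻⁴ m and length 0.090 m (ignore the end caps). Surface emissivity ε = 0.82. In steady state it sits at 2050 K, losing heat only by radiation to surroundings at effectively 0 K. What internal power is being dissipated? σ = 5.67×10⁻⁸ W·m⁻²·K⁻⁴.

P ≈ 111 W

Steady state: P = εσA T⁴.
A = 2πrL = 1.357×10⁻⁴ m²; T⁴ = (2050)⁴ = 1.766×10¹³ K⁴.
P = 0.82 × 5.67×10⁻⁸ × 1.357×10⁻⁴ × 1.766×10¹³.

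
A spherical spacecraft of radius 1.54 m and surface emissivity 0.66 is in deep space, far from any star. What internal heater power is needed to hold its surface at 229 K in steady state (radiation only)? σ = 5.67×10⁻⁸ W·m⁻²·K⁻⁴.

P = εσ·4πr²·T⁴.
4πr² = 29.80 m²; T⁴ = 2.750×10⁹ K⁴.
P = 0.66·5.67×10⁻⁸·29.80·2.750×10⁹.

P ≈ 3070 W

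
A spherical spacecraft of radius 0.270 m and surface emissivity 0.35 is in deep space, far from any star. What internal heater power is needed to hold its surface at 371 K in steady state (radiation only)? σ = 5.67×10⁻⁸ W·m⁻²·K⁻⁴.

P = εσ·4πr²·T⁴.
4πr² = 0.9161 m²; T⁴ = 1.895×10¹⁰ K⁴.
P = 0.35·5.67×10⁻⁸·0.9161·1.895×10¹⁰.

P ≈ 344 W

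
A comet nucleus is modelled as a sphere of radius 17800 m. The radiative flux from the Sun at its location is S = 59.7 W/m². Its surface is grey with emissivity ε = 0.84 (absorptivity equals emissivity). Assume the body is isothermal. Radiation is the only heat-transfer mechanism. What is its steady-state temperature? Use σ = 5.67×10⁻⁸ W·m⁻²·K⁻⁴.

T ≈ 127 K

At equilibrium, absorbed power = emitted power.
Absorbing cross-section = πr² = 9.954×10⁸ m²; emitting surface = 4πr² = 3.982×10⁹ m² (ratio 4).
εS·A_cross = εσ·A_surf·T⁴  ⇒  T⁴ = S/(4σ)   (ε cancels).
T⁴ = 59.7/(4·5.67×10⁻⁸) = 2.632×10⁸ K⁴.
T = (2.632×10⁸)^(1/4).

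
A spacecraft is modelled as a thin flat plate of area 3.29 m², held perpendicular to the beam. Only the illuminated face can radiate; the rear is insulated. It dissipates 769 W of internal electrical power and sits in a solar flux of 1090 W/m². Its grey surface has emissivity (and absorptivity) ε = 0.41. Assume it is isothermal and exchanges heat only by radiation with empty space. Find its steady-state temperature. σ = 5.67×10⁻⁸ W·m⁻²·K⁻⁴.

T ≈ 414 K

At steady state, absorbed solar power + internal power = radiated power.
Absorbed: α·S·A_cross = 0.41·1090·3.290 = 1470 W (cross-section A).
Total input = 1470 + 769 = 2239 W.
Radiated: εσ·A_surf·T⁴ with A_surf = A = 3.290 m².
T⁴ = 2239/(0.41·5.67×10⁻⁸·3.290) = 2.928×10¹⁰ K⁴.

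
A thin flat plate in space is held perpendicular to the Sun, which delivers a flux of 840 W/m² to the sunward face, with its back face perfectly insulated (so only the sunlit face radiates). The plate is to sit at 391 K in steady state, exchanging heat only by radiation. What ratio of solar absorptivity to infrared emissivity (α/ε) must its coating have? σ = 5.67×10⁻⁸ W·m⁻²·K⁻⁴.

Balance: αS·A = εσ·1A·T⁴ ⇒ α/ε = σT⁴/S.
α/ε = 5.67×10⁻⁸·(391)⁴/840 = 5.67×10⁻⁸·2.337×10¹⁰/840.

α/ε ≈ 1.58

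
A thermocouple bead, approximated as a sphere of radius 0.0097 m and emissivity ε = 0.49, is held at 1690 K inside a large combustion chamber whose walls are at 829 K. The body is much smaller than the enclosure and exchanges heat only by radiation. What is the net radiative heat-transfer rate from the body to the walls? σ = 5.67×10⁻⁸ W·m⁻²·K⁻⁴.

P_net ≈ 252 W

For a small grey body in a large enclosure: P_net = εσA(T_body⁴ − T_wall⁴).
A = 4πr² = 0.001182 m²; T_body⁴ − T_wall⁴ = 8.157×10¹² − 4.723×10¹¹ = 7.685×10¹² K⁴.
|P_net| = 0.49·5.67×10⁻⁸·0.001182·7.685×10¹².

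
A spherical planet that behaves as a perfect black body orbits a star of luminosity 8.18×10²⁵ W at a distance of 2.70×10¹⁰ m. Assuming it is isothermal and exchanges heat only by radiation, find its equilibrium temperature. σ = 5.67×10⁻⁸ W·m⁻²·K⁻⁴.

T ≈ 445 K

First find the stellar flux at distance d: S = L/(4πd²) = 8.18×10²⁵/(4π·(2.70×10¹⁰)²) = 8929 W/m².
For an isothermal sphere, absorbed (1−a)S·πr² = emitted σ·4πr²·T⁴, so T⁴ = (1−a)S/(4σ).
T⁴ = 1.00·8929/(4·5.67×10⁻⁸) = 3.937×10¹⁰ K⁴.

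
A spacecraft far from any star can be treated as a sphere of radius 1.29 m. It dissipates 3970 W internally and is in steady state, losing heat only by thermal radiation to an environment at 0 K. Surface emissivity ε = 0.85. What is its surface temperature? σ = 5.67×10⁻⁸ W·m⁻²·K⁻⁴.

Steady state: internal power = radiated power, P = εσA T⁴.
Radiating area A = 4πr² = 20.91 m².
T⁴ = P/(εσA) = 3970/(0.85·5.67×10⁻⁸·20.91) = 3.939×10⁹ K⁴.
T = (3.939×10⁹)^(1/4).

T ≈ 251 K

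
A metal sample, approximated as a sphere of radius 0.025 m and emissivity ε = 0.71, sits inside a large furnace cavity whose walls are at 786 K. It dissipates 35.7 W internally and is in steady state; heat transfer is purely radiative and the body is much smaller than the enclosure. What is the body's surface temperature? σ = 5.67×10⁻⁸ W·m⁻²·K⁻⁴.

T ≈ 839 K

For a small grey body in a large enclosure, net radiated power = εσA(T⁴ − T_w⁴).
Steady state: P = εσA(T⁴ − T_w⁴) with A = 4πr² = 0.007854 m².
T⁴ = P/(εσA) + T_w⁴ = 35.7/(0.71·5.67×10⁻⁸·0.007854) + (786)⁴
    = 1.129×10¹¹ + 3.817×10¹¹ = 4.946×10¹¹ K⁴.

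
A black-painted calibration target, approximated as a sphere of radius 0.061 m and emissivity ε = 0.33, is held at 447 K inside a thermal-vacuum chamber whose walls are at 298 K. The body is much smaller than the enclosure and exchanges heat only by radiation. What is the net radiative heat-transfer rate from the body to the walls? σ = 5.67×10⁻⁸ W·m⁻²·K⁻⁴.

P_net ≈ 28.0 W

For a small grey body in a large enclosure: P_net = εσA(T_body⁴ − T_wall⁴).
A = 4πr² = 0.04676 m²; T_body⁴ − T_wall⁴ = 3.992×10¹⁰ − 7.886×10⁹ = 3.204×10¹⁰ K⁴.
|P_net| = 0.33·5.67×10⁻⁸·0.04676·3.204×10¹⁰.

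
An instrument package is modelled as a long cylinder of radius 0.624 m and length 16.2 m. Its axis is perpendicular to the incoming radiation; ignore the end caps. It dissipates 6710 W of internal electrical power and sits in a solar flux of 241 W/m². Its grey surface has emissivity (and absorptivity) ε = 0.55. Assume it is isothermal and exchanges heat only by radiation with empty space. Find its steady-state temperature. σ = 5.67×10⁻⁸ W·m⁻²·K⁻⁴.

T ≈ 262 K

At steady state, absorbed solar power + internal power = radiated power.
Absorbed: α·S·A_cross = 0.55·241·20.22 = 2680 W (cross-section 2rL).
Total input = 2680 + 6710 = 9390 W.
Radiated: εσ·A_surf·T⁴ with A_surf = 2πrL = 63.52 m².
T⁴ = 9390/(0.55·5.67×10⁻⁸·63.52) = 4.741×10⁹ K⁴.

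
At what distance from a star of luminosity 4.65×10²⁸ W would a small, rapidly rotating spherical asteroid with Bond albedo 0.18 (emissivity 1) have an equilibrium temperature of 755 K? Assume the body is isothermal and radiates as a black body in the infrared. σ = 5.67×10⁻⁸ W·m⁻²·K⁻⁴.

d ≈ 2.03×10¹¹ m

For an isothermal black-emitting sphere, (1−a)S·πr² = σ·4πr²·T⁴ ⇒ S = 4σT⁴/(1−a).
S = 4·5.67×10⁻⁸·(755)⁴/0.820 = 89870 W/m².
Flux falls as S = L/(4πd²), so d = √(L/(4πS)) = √(4.65×10²⁸/(4π·89870)).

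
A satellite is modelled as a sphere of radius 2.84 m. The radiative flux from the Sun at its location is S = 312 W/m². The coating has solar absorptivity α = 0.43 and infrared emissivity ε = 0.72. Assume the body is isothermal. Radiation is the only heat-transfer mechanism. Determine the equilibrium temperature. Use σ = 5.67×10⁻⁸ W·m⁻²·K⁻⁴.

At equilibrium, absorbed power = emitted power.
Absorbing cross-section = πr² = 25.34 m²; emitting surface = 4πr² = 101.4 m² (ratio 4).
αS·A_cross = εσ·A_surf·T⁴  ⇒  T⁴ = αS/(ε·4σ).
T⁴ = 0.430·312/(0.72·4·5.67×10⁻⁸) = 8.216×10⁸ K⁴.
T = (8.216×10⁸)^(1/4).

T ≈ 169 K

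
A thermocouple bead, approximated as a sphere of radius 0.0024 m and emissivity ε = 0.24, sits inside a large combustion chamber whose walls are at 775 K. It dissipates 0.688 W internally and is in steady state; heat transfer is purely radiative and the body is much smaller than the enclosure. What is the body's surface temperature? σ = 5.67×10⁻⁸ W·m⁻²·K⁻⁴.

T ≈ 1010 K

For a small grey body in a large enclosure, net radiated power = εσA(T⁴ − T_w⁴).
Steady state: P = εσA(T⁴ − T_w⁴) with A = 4πr² = 7.238×10⁻⁵ m².
T⁴ = P/(εσA) + T_w⁴ = 0.688/(0.24·5.67×10⁻⁸·7.238×10⁻⁵) + (775)⁴
    = 6.985×10¹¹ + 3.608×10¹¹ = 1.059×10¹² K⁴.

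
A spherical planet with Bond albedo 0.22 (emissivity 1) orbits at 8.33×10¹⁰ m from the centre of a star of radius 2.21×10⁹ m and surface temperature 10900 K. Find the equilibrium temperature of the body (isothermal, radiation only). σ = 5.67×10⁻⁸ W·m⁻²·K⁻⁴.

T ≈ 1180 K

The star's surface emits σT_*⁴; at distance d the flux is S = σT_*⁴(R_*/d)².
S = 5.67×10⁻⁸·(10900)⁴·(2.21×10⁹/8.33×10¹⁰)² = 5.634×10⁵ W/m².
For an isothermal sphere T⁴ = (1−a)S/(4σ) = 1.937×10¹² K⁴.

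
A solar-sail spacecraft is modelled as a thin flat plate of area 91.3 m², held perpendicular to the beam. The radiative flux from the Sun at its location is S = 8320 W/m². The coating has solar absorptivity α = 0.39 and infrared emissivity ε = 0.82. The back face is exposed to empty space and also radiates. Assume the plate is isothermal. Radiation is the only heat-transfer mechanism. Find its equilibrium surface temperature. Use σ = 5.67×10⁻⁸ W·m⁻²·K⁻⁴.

At equilibrium, absorbed power = emitted power.
Absorbing cross-section = A = 91.30 m²; emitting surface = 2A = 182.6 m² (ratio 2).
αS·A_cross = εσ·A_surf·T⁴  ⇒  T⁴ = αS/(ε·2σ).
T⁴ = 0.390·8320/(0.82·2·5.67×10⁻⁸) = 3.489×10¹⁰ K⁴.
T = (3.489×10¹⁰)^(1/4).

T ≈ 432 K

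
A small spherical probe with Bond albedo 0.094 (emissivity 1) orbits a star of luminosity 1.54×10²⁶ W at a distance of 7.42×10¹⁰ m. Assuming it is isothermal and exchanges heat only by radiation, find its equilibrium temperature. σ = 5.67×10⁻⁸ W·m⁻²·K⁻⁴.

First find the stellar flux at distance d: S = L/(4πd²) = 1.54×10²⁶/(4π·(7.42×10¹⁰)²) = 2226 W/m².
For an isothermal sphere, absorbed (1−a)S·πr² = emitted σ·4πr²·T⁴, so T⁴ = (1−a)S/(4σ).
T⁴ = 0.906·2226/(4·5.67×10⁻⁸) = 8.892×10⁹ K⁴.

T ≈ 307 K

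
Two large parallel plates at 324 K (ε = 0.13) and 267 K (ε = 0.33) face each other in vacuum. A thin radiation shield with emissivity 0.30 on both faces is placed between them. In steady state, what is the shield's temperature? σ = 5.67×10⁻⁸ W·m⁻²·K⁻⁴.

T_s ≈ 291 K

In steady state the net flux on the hot side equals that on the cold side.
σ(T₁⁴−T_s⁴)/D₁ = σ(T_s⁴−T₂⁴)/D₂, with D₁ = 1/ε₁+1/ε_s−1 = 10.03, D₂ = 1/ε_s+1/ε₂−1 = 5.364.
Solve for T_s⁴: T_s⁴ = (D₂·T₁⁴ + D₁·T₂⁴)/(D₁+D₂) = 7.152×10⁹ K⁴.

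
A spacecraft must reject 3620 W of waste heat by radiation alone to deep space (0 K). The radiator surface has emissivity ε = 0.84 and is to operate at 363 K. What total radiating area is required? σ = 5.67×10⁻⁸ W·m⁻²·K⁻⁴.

P = εσA T⁴ ⇒ A = P/(εσT⁴).
T⁴ = 1.736×10¹⁰ K⁴.
A = 3620/(0.84 × 5.67×10⁻⁸ × 1.736×10¹⁰).

A ≈ 4.38 m²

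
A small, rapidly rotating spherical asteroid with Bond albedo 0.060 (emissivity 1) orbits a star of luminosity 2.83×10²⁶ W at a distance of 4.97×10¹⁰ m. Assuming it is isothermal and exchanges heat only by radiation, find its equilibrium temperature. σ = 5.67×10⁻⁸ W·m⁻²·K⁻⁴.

First find the stellar flux at distance d: S = L/(4πd²) = 2.83×10²⁶/(4π·(4.97×10¹⁰)²) = 9117 W/m².
For an isothermal sphere, absorbed (1−a)S·πr² = emitted σ·4πr²·T⁴, so T⁴ = (1−a)S/(4σ).
T⁴ = 0.940·9117/(4·5.67×10⁻⁸) = 3.779×10¹⁰ K⁴.

T ≈ 441 K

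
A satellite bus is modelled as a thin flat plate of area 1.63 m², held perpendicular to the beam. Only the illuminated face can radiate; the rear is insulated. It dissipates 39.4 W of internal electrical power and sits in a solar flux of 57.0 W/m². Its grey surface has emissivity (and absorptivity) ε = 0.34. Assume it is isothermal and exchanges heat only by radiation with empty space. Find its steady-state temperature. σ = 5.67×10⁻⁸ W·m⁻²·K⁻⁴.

At steady state, absorbed solar power + internal power = radiated power.
Absorbed: α·S·A_cross = 0.34·57.0·1.630 = 31.59 W (cross-section A).
Total input = 31.59 + 39.4 = 70.99 W.
Radiated: εσ·A_surf·T⁴ with A_surf = A = 1.630 m².
T⁴ = 70.99/(0.34·5.67×10⁻⁸·1.630) = 2.259×10⁹ K⁴.

T ≈ 218 K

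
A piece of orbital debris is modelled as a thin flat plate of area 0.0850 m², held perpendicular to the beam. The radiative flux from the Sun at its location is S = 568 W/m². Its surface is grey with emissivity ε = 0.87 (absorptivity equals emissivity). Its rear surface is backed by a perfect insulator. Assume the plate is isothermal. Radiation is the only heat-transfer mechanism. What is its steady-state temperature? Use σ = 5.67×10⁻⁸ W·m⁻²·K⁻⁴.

T ≈ 316 K

At equilibrium, absorbed power = emitted power.
Absorbing cross-section = A = 0.08500 m²; emitting surface = A = 0.08500 m² (ratio 1).
εS·A_cross = εσ·A_surf·T⁴  ⇒  T⁴ = S/(1σ)   (ε cancels).
T⁴ = 568/(1·5.67×10⁻⁸) = 1.002×10¹⁰ K⁴.
T = (1.002×10¹⁰)^(1/4).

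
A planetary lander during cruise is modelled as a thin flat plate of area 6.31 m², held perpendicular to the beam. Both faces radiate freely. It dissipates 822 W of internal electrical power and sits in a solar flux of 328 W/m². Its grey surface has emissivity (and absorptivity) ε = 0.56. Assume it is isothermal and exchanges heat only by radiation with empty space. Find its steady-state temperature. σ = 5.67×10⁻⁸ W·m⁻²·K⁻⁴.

T ≈ 265 K

At steady state, absorbed solar power + internal power = radiated power.
Absorbed: α·S·A_cross = 0.56·328·6.310 = 1159 W (cross-section A).
Total input = 1159 + 822 = 1981 W.
Radiated: εσ·A_surf·T⁴ with A_surf = 2A = 12.62 m².
T⁴ = 1981/(0.56·5.67×10⁻⁸·12.62) = 4.944×10⁹ K⁴.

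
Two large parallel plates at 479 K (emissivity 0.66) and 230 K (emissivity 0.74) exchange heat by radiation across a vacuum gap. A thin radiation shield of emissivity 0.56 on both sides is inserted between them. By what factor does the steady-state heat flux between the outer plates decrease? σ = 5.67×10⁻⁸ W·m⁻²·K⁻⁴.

Without shield: q₀ = σΔ(T⁴)/(1/ε₁+1/ε₂−1) with denominator 1.867.
With shield the two gaps are in series; the resistances add: (1/ε₁+1/ε_s−1)+(1/ε_s+1/ε₂−1) = 2.301+2.137 = 4.438.
Heat-flux ratio q₀/q = 4.438/1.867.

factor ≈ 2.38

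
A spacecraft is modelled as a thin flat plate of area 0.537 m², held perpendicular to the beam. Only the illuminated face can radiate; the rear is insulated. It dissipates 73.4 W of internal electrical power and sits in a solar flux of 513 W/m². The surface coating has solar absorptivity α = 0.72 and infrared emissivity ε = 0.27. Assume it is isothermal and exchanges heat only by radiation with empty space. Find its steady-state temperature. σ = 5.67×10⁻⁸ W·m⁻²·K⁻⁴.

T ≈ 426 K

At steady state, absorbed solar power + internal power = radiated power.
Absorbed: α·S·A_cross = 0.72·513·0.5370 = 198.3 W (cross-section A).
Total input = 198.3 + 73.4 = 271.7 W.
Radiated: εσ·A_surf·T⁴ with A_surf = A = 0.5370 m².
T⁴ = 271.7/(0.27·5.67×10⁻⁸·0.5370) = 3.306×10¹⁰ K⁴.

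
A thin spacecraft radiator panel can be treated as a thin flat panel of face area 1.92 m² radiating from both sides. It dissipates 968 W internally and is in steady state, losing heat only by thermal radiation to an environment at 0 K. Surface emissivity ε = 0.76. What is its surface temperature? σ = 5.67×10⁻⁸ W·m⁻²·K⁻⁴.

Steady state: internal power = radiated power, P = εσA T⁴.
Radiating area A = 2·1.92 = 3.840 m².
T⁴ = P/(εσA) = 968/(0.76·5.67×10⁻⁸·3.840) = 5.850×10⁹ K⁴.
T = (5.850×10⁹)^(1/4).

T ≈ 277 K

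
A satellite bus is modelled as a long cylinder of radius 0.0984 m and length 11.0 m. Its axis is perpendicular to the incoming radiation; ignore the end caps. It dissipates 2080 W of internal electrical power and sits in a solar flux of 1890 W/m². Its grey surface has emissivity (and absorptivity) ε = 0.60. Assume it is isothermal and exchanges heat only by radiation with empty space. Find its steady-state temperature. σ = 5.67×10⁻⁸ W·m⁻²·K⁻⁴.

T ≈ 374 K

At steady state, absorbed solar power + internal power = radiated power.
Absorbed: α·S·A_cross = 0.60·1890·2.165 = 2455 W (cross-section 2rL).
Total input = 2455 + 2080 = 4535 W.
Radiated: εσ·A_surf·T⁴ with A_surf = 2πrL = 6.801 m².
T⁴ = 4535/(0.60·5.67×10⁻⁸·6.801) = 1.960×10¹⁰ K⁴.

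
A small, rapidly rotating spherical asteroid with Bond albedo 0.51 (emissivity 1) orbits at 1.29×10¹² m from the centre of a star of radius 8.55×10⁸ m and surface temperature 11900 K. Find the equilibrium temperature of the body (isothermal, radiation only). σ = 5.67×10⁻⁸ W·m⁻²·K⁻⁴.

The star's surface emits σT_*⁴; at distance d the flux is S = σT_*⁴(R_*/d)².
S = 5.67×10⁻⁸·(11900)⁴·(8.55×10⁸/1.29×10¹²)² = 499.5 W/m².
For an isothermal sphere T⁴ = (1−a)S/(4σ) = 1.079×10⁹ K⁴.

T ≈ 181 K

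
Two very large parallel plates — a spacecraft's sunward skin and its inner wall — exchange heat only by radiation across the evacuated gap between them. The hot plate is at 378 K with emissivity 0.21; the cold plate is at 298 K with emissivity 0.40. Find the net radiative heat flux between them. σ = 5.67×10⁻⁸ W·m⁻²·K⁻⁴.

q ≈ 113 W/m²

For two infinite grey parallel plates, q = σ(T₁⁴ − T₂⁴)/(1/ε₁ + 1/ε₂ − 1).
T₁⁴ − T₂⁴ = 2.042×10¹⁰ − 7.886×10⁹ = 1.253×10¹⁰ K⁴.
1/ε₁ + 1/ε₂ − 1 = 4.762 + 2.500 − 1 = 6.262.
q = 5.67×10⁻⁸ × 1.253×10¹⁰ / 6.262.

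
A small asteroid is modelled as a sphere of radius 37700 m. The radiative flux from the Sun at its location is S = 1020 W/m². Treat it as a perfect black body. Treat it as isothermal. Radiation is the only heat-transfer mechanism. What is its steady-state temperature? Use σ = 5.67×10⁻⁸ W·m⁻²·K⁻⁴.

At equilibrium, absorbed power = emitted power.
Absorbing cross-section = πr² = 4.465×10⁹ m²; emitting surface = 4πr² = 1.786×10¹⁰ m² (ratio 4).
S·A_cross = εσ·A_surf·T⁴  ⇒  T⁴ = S/(4σ).
T⁴ = 1.00·1020/(4·5.67×10⁻⁸) = 4.497×10⁹ K⁴.
T = (4.497×10⁹)^(1/4).

T ≈ 259 K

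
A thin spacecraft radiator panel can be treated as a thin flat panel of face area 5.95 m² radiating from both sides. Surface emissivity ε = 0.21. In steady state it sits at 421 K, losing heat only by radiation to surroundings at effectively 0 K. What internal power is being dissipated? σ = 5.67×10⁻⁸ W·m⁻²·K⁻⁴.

P ≈ 4450 W

Steady state: P = εσA T⁴.
A = 2·5.95 = 11.90 m²; T⁴ = (421)⁴ = 3.141×10¹⁰ K⁴.
P = 0.21 × 5.67×10⁻⁸ × 11.90 × 3.141×10¹⁰.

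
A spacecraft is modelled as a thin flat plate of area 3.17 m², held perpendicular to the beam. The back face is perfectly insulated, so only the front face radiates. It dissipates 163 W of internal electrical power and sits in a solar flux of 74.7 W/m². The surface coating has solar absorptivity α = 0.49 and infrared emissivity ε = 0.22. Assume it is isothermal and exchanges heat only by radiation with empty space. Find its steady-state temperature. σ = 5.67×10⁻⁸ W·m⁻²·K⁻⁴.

At steady state, absorbed solar power + internal power = radiated power.
Absorbed: α·S·A_cross = 0.49·74.7·3.170 = 116.0 W (cross-section A).
Total input = 116.0 + 163 = 279.0 W.
Radiated: εσ·A_surf·T⁴ with A_surf = A = 3.170 m².
T⁴ = 279.0/(0.22·5.67×10⁻⁸·3.170) = 7.056×10⁹ K⁴.

T ≈ 290 K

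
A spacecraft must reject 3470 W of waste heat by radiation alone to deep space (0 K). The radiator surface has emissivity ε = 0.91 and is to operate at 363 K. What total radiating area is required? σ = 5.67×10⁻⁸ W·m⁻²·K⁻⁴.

P = εσA T⁴ ⇒ A = P/(εσT⁴).
T⁴ = 1.736×10¹⁰ K⁴.
A = 3470/(0.91 × 5.67×10⁻⁸ × 1.736×10¹⁰).

A ≈ 3.87 m²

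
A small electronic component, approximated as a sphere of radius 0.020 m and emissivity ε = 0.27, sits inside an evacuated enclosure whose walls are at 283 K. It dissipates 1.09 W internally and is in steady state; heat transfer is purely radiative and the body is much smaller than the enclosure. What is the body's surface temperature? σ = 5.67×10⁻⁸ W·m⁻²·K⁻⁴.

For a small grey body in a large enclosure, net radiated power = εσA(T⁴ − T_w⁴).
Steady state: P = εσA(T⁴ − T_w⁴) with A = 4πr² = 0.005027 m².
T⁴ = P/(εσA) + T_w⁴ = 1.09/(0.27·5.67×10⁻⁸·0.005027) + (283)⁴
    = 1.416×10¹⁰ + 6.414×10⁹ = 2.058×10¹⁰ K⁴.

T ≈ 379 K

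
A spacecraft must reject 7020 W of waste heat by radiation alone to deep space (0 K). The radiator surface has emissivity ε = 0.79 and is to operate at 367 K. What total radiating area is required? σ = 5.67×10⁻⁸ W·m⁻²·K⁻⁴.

A ≈ 8.64 m²

P = εσA T⁴ ⇒ A = P/(εσT⁴).
T⁴ = 1.814×10¹⁰ K⁴.
A = 7020/(0.79 × 5.67×10⁻⁸ × 1.814×10¹⁰).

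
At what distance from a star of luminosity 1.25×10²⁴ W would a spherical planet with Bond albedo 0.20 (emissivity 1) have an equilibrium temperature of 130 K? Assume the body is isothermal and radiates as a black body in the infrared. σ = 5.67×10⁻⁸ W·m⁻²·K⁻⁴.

For an isothermal black-emitting sphere, (1−a)S·πr² = σ·4πr²·T⁴ ⇒ S = 4σT⁴/(1−a).
S = 4·5.67×10⁻⁸·(130)⁴/0.800 = 80.97 W/m².
Flux falls as S = L/(4πd²), so d = √(L/(4πS)) = √(1.25×10²⁴/(4π·80.97)).

d ≈ 3.50×10¹⁰ m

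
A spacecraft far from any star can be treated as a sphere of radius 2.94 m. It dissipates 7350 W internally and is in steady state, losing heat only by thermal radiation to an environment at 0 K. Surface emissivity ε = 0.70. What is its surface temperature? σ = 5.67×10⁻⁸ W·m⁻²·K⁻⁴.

T ≈ 203 K

Steady state: internal power = radiated power, P = εσA T⁴.
Radiating area A = 4πr² = 108.6 m².
T⁴ = P/(εσA) = 7350/(0.70·5.67×10⁻⁸·108.6) = 1.705×10⁹ K⁴.
T = (1.705×10⁹)^(1/4).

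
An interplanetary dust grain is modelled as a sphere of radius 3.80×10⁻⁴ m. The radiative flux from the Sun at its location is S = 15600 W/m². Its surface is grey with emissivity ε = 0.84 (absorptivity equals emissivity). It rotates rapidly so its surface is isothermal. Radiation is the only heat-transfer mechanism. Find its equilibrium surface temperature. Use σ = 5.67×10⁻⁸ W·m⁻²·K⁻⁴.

T ≈ 512 K

At equilibrium, absorbed power = emitted power.
Absorbing cross-section = πr² = 4.536×10⁻⁷ m²; emitting surface = 4πr² = 1.815×10⁻⁶ m² (ratio 4).
εS·A_cross = εσ·A_surf·T⁴  ⇒  T⁴ = S/(4σ)   (ε cancels).
T⁴ = 15600/(4·5.67×10⁻⁸) = 6.878×10¹⁰ K⁴.
T = (6.878×10¹⁰)^(1/4).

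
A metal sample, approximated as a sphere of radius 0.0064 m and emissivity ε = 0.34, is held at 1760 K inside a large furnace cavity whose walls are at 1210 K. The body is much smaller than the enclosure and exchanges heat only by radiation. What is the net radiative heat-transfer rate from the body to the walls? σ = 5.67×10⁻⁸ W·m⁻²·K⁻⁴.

P_net ≈ 73.9 W

For a small grey body in a large enclosure: P_net = εσA(T_body⁴ − T_wall⁴).
A = 4πr² = 5.147×10⁻⁴ m²; T_body⁴ − T_wall⁴ = 9.595×10¹² − 2.144×10¹² = 7.452×10¹² K⁴.
|P_net| = 0.34·5.67×10⁻⁸·5.147×10⁻⁴·7.452×10¹².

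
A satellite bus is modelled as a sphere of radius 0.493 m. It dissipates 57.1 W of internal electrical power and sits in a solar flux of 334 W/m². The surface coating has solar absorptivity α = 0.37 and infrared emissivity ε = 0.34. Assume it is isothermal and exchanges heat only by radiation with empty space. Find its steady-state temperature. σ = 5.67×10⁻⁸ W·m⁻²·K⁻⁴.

At steady state, absorbed solar power + internal power = radiated power.
Absorbed: α·S·A_cross = 0.37·334·0.7636 = 94.36 W (cross-section πr²).
Total input = 94.36 + 57.1 = 151.5 W.
Radiated: εσ·A_surf·T⁴ with A_surf = 4πr² = 3.054 m².
T⁴ = 151.5/(0.34·5.67×10⁻⁸·3.054) = 2.572×10⁹ K⁴.

T ≈ 225 K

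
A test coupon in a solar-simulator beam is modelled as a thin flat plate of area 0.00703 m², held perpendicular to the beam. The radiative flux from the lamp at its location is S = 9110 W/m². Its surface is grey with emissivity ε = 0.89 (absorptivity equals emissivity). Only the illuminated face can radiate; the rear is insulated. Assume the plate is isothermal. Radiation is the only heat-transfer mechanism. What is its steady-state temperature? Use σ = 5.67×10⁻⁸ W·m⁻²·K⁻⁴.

At equilibrium, absorbed power = emitted power.
Absorbing cross-section = A = 0.007030 m²; emitting surface = A = 0.007030 m² (ratio 1).
εS·A_cross = εσ·A_surf·T⁴  ⇒  T⁴ = S/(1σ)   (ε cancels).
T⁴ = 9110/(1·5.67×10⁻⁸) = 1.607×10¹¹ K⁴.
T = (1.607×10¹¹)^(1/4).

T ≈ 633 K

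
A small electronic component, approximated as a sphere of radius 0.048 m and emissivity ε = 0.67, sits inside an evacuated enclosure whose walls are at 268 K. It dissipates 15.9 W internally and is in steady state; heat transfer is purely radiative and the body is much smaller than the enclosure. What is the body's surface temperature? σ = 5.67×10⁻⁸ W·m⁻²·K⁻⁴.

T ≈ 374 K

For a small grey body in a large enclosure, net radiated power = εσA(T⁴ − T_w⁴).
Steady state: P = εσA(T⁴ − T_w⁴) with A = 4πr² = 0.02895 m².
T⁴ = P/(εσA) + T_w⁴ = 15.9/(0.67·5.67×10⁻⁸·0.02895) + (268)⁴
    = 1.446×10¹⁰ + 5.159×10⁹ = 1.961×10¹⁰ K⁴.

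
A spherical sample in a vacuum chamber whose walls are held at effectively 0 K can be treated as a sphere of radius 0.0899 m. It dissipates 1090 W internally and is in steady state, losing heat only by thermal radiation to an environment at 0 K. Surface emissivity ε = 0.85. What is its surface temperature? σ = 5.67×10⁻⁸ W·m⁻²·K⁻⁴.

T ≈ 687 K

Steady state: internal power = radiated power, P = εσA T⁴.
Radiating area A = 4πr² = 0.1016 m².
T⁴ = P/(εσA) = 1090/(0.85·5.67×10⁻⁸·0.1016) = 2.227×10¹¹ K⁴.
T = (2.227×10¹¹)^(1/4).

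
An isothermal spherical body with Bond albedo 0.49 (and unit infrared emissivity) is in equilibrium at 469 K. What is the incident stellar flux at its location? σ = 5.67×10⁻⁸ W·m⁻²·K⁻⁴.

(1−a)S·πr² = σ·4πr²·T⁴ ⇒ S = 4σT⁴/(1−a).
S = 4·5.67×10⁻⁸·4.838×10¹⁰/0.510.

S ≈ 21500 W/m²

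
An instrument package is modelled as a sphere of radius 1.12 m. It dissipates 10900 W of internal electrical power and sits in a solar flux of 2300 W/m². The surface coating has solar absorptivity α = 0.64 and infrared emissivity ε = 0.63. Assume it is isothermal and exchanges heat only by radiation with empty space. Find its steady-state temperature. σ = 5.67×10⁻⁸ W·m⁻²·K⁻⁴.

T ≈ 415 K

At steady state, absorbed solar power + internal power = radiated power.
Absorbed: α·S·A_cross = 0.64·2300·3.941 = 5801 W (cross-section πr²).
Total input = 5801 + 10900 = 16700 W.
Radiated: εσ·A_surf·T⁴ with A_surf = 4πr² = 15.76 m².
T⁴ = 16700/(0.63·5.67×10⁻⁸·15.76) = 2.966×10¹⁰ K⁴.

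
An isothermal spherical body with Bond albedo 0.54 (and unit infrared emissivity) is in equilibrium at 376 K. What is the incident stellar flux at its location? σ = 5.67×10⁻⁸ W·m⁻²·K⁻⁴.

S ≈ 9850 W/m²

(1−a)S·πr² = σ·4πr²·T⁴ ⇒ S = 4σT⁴/(1−a).
S = 4·5.67×10⁻⁸·1.999×10¹⁰/0.460.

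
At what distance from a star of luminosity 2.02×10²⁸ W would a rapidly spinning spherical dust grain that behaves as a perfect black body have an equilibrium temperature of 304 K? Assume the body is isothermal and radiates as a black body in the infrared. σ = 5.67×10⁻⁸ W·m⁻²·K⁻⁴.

d ≈ 9.11×10¹¹ m

For an isothermal black-emitting sphere, (1−a)S·πr² = σ·4πr²·T⁴ ⇒ S = 4σT⁴/(1−a).
S = 4·5.67×10⁻⁸·(304)⁴/1.00 = 1937 W/m².
Flux falls as S = L/(4πd²), so d = √(L/(4πS)) = √(2.02×10²⁸/(4π·1937)).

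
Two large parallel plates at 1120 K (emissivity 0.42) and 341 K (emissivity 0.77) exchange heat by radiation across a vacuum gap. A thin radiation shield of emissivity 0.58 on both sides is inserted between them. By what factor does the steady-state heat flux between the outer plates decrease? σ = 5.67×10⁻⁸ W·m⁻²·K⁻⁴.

Without shield: q₀ = σΔ(T⁴)/(1/ε₁+1/ε₂−1) with denominator 2.680.
With shield the two gaps are in series; the resistances add: (1/ε₁+1/ε_s−1)+(1/ε_s+1/ε₂−1) = 3.105+2.023 = 5.128.
Heat-flux ratio q₀/q = 5.128/2.680.

factor ≈ 1.91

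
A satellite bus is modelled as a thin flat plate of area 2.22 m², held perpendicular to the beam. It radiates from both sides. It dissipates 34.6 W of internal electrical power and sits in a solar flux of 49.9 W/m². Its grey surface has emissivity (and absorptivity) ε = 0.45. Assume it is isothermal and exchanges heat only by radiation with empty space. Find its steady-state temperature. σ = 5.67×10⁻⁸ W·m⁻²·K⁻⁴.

T ≈ 165 K

At steady state, absorbed solar power + internal power = radiated power.
Absorbed: α·S·A_cross = 0.45·49.9·2.220 = 49.85 W (cross-section A).
Total input = 49.85 + 34.6 = 84.45 W.
Radiated: εσ·A_surf·T⁴ with A_surf = 2A = 4.440 m².
T⁴ = 84.45/(0.45·5.67×10⁻⁸·4.440) = 7.455×10⁸ K⁴.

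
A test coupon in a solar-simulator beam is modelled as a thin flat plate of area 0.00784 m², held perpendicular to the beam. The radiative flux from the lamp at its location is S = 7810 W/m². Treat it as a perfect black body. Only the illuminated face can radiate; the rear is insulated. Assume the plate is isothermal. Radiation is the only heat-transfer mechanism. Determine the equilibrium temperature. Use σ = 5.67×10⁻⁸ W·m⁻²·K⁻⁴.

At equilibrium, absorbed power = emitted power.
Absorbing cross-section = A = 0.007840 m²; emitting surface = A = 0.007840 m² (ratio 1).
S·A_cross = εσ·A_surf·T⁴  ⇒  T⁴ = S/(1σ).
T⁴ = 1.00·7810/(1·5.67×10⁻⁸) = 1.377×10¹¹ K⁴.
T = (1.377×10¹¹)^(1/4).

T ≈ 609 K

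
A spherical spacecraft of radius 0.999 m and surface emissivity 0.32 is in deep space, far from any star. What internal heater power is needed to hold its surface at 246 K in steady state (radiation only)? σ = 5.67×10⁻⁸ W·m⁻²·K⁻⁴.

P = εσ·4πr²·T⁴.
4πr² = 12.54 m²; T⁴ = 3.662×10⁹ K⁴.
P = 0.32·5.67×10⁻⁸·12.54·3.662×10⁹.

P ≈ 833 W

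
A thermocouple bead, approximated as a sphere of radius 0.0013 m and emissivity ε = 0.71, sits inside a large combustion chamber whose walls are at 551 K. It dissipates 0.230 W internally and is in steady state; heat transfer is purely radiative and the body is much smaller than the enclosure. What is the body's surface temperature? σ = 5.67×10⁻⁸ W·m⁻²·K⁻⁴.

T ≈ 775 K

For a small grey body in a large enclosure, net radiated power = εσA(T⁴ − T_w⁴).
Steady state: P = εσA(T⁴ − T_w⁴) with A = 4πr² = 2.124×10⁻⁵ m².
T⁴ = P/(εσA) + T_w⁴ = 0.230/(0.71·5.67×10⁻⁸·2.124×10⁻⁵) + (551)⁴
    = 2.690×10¹¹ + 9.217×10¹⁰ = 3.612×10¹¹ K⁴.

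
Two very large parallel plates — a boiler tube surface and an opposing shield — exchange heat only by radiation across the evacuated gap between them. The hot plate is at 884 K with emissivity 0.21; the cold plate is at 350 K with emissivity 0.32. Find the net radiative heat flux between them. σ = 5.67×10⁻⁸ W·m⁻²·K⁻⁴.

For two infinite grey parallel plates, q = σ(T₁⁴ − T₂⁴)/(1/ε₁ + 1/ε₂ − 1).
T₁⁴ − T₂⁴ = 6.107×10¹¹ − 1.501×10¹⁰ = 5.957×10¹¹ K⁴.
1/ε₁ + 1/ε₂ − 1 = 4.762 + 3.125 − 1 = 6.887.
q = 5.67×10⁻⁸ × 5.957×10¹¹ / 6.887.

q ≈ 4900 W/m²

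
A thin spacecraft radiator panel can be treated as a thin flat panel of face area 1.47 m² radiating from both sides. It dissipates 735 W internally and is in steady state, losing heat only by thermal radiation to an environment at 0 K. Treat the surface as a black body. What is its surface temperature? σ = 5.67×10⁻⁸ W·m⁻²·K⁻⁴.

Steady state: internal power = radiated power, P = εσA T⁴.
Radiating area A = 2·1.47 = 2.940 m².
T⁴ = P/(εσA) = 735/(1.0·5.67×10⁻⁸·2.940) = 4.409×10⁹ K⁴.
T = (4.409×10⁹)^(1/4).

T ≈ 258 K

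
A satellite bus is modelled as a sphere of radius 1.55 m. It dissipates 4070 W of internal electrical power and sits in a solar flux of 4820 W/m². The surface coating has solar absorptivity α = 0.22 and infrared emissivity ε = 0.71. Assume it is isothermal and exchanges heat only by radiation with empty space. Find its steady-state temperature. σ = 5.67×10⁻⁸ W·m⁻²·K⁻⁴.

T ≈ 316 K

At steady state, absorbed solar power + internal power = radiated power.
Absorbed: α·S·A_cross = 0.22·4820·7.548 = 8004 W (cross-section πr²).
Total input = 8004 + 4070 = 12070 W.
Radiated: εσ·A_surf·T⁴ with A_surf = 4πr² = 30.19 m².
T⁴ = 12070/(0.71·5.67×10⁻⁸·30.19) = 9.934×10⁹ K⁴.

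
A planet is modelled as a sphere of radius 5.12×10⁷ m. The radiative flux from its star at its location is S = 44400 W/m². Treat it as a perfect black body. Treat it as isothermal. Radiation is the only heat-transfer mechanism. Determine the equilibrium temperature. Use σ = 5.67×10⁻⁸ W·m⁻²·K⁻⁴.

At equilibrium, absorbed power = emitted power.
Absorbing cross-section = πr² = 8.235×10¹⁵ m²; emitting surface = 4πr² = 3.294×10¹⁶ m² (ratio 4).
S·A_cross = εσ·A_surf·T⁴  ⇒  T⁴ = S/(4σ).
T⁴ = 1.00·44400/(4·5.67×10⁻⁸) = 1.958×10¹¹ K⁴.
T = (1.958×10¹¹)^(1/4).

T ≈ 665 K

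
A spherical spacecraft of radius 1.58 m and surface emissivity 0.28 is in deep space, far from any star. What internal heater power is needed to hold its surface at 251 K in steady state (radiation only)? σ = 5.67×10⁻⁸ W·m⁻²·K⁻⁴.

P ≈ 1980 W

P = εσ·4πr²·T⁴.
4πr² = 31.37 m²; T⁴ = 3.969×10⁹ K⁴.
P = 0.28·5.67×10⁻⁸·31.37·3.969×10⁹.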